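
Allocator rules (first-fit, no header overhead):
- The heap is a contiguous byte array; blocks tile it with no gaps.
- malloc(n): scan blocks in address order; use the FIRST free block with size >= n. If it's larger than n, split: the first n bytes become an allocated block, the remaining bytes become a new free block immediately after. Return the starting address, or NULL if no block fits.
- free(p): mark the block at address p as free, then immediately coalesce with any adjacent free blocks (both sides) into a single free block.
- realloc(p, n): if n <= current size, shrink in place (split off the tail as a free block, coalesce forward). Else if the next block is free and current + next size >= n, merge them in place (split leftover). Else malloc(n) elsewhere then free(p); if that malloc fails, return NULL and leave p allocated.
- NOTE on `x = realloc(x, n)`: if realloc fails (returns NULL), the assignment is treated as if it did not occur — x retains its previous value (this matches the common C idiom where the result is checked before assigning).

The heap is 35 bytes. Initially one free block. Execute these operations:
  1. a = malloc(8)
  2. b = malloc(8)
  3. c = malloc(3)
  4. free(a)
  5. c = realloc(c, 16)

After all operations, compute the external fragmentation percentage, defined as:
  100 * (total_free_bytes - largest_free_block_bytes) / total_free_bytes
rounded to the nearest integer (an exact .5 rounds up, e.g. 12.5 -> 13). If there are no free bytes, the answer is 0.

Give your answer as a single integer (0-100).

Op 1: a = malloc(8) -> a = 0; heap: [0-7 ALLOC][8-34 FREE]
Op 2: b = malloc(8) -> b = 8; heap: [0-7 ALLOC][8-15 ALLOC][16-34 FREE]
Op 3: c = malloc(3) -> c = 16; heap: [0-7 ALLOC][8-15 ALLOC][16-18 ALLOC][19-34 FREE]
Op 4: free(a) -> (freed a); heap: [0-7 FREE][8-15 ALLOC][16-18 ALLOC][19-34 FREE]
Op 5: c = realloc(c, 16) -> c = 16; heap: [0-7 FREE][8-15 ALLOC][16-31 ALLOC][32-34 FREE]
Free blocks: [8 3] total_free=11 largest=8 -> 100*(11-8)/11 = 300/11 ≈ 27.273 -> rounds to 27

Answer: 27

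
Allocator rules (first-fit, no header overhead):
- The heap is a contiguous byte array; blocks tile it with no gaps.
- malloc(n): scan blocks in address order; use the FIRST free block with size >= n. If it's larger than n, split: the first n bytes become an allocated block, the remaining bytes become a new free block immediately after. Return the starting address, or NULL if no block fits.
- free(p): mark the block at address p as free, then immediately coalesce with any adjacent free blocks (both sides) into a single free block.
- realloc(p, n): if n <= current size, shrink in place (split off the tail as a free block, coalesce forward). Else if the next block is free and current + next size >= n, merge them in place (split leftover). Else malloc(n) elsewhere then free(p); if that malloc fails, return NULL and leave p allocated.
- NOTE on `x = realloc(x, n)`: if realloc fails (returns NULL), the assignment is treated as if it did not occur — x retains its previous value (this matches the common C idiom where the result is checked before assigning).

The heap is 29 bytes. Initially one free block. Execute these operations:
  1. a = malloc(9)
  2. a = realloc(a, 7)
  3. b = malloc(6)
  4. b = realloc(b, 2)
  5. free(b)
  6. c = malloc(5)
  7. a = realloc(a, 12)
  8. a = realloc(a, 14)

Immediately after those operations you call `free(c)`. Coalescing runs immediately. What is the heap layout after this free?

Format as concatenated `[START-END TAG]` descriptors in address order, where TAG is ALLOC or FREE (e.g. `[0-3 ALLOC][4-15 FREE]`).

Op 1: a = malloc(9) -> a = 0; heap: [0-8 ALLOC][9-28 FREE]
Op 2: a = realloc(a, 7) -> a = 0; heap: [0-6 ALLOC][7-28 FREE]
Op 3: b = malloc(6) -> b = 7; heap: [0-6 ALLOC][7-12 ALLOC][13-28 FREE]
Op 4: b = realloc(b, 2) -> b = 7; heap: [0-6 ALLOC][7-8 ALLOC][9-28 FREE]
Op 5: free(b) -> (freed b); heap: [0-6 ALLOC][7-28 FREE]
Op 6: c = malloc(5) -> c = 7; heap: [0-6 ALLOC][7-11 ALLOC][12-28 FREE]
Op 7: a = realloc(a, 12) -> a = 12; heap: [0-6 FREE][7-11 ALLOC][12-23 ALLOC][24-28 FREE]
Op 8: a = realloc(a, 14) -> a = 12; heap: [0-6 FREE][7-11 ALLOC][12-25 ALLOC][26-28 FREE]
free(c): c = 7 -> block [7-11 ALLOC]; mark free, coalesce with adjacent free neighbors -> [0-11 FREE][12-25 ALLOC][26-28 FREE]

Answer: [0-11 FREE][12-25 ALLOC][26-28 FREE]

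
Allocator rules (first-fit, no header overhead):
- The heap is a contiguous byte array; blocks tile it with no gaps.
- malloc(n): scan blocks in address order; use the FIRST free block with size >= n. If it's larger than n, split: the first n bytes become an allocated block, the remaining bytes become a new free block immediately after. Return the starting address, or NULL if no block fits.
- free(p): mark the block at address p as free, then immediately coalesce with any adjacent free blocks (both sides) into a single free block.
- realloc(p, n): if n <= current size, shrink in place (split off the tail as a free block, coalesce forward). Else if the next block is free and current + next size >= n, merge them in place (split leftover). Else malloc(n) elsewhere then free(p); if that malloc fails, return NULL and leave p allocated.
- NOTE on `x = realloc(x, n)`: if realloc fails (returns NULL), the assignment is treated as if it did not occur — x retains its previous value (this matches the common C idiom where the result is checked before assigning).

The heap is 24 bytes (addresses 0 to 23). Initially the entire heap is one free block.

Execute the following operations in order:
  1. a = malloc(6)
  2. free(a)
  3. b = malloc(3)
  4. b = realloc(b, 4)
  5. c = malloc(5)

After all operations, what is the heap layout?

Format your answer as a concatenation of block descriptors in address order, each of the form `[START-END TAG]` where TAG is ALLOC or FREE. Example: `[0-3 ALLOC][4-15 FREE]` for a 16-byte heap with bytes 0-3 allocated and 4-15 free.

Answer: [0-3 ALLOC][4-8 ALLOC][9-23 FREE]

Derivation:
Op 1: a = malloc(6) -> a = 0; heap: [0-5 ALLOC][6-23 FREE]
Op 2: free(a) -> (freed a); heap: [0-23 FREE]
Op 3: b = malloc(3) -> b = 0; heap: [0-2 ALLOC][3-23 FREE]
Op 4: b = realloc(b, 4) -> b = 0; heap: [0-3 ALLOC][4-23 FREE]
Op 5: c = malloc(5) -> c = 4; heap: [0-3 ALLOC][4-8 ALLOC][9-23 FREE]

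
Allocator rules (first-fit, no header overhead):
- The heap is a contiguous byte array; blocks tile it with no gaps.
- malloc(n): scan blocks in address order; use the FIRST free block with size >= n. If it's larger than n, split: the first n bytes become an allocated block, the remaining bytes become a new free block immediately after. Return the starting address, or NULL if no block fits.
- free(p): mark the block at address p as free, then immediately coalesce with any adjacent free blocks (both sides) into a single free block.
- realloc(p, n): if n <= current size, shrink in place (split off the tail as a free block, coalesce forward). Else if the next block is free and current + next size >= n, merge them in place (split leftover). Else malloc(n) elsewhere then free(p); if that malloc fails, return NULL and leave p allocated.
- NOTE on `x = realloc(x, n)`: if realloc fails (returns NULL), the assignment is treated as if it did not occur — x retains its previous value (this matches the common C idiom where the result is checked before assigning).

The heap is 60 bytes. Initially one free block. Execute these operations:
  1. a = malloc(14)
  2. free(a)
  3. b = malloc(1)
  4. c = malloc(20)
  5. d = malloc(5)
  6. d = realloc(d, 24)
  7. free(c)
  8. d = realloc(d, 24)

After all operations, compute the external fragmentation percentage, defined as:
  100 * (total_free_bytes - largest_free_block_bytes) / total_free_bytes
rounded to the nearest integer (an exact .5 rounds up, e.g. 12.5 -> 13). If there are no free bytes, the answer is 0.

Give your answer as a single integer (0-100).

Answer: 43

Derivation:
Op 1: a = malloc(14) -> a = 0; heap: [0-13 ALLOC][14-59 FREE]
Op 2: free(a) -> (freed a); heap: [0-59 FREE]
Op 3: b = malloc(1) -> b = 0; heap: [0-0 ALLOC][1-59 FREE]
Op 4: c = malloc(20) -> c = 1; heap: [0-0 ALLOC][1-20 ALLOC][21-59 FREE]
Op 5: d = malloc(5) -> d = 21; heap: [0-0 ALLOC][1-20 ALLOC][21-25 ALLOC][26-59 FREE]
Op 6: d = realloc(d, 24) -> d = 21; heap: [0-0 ALLOC][1-20 ALLOC][21-44 ALLOC][45-59 FREE]
Op 7: free(c) -> (freed c); heap: [0-0 ALLOC][1-20 FREE][21-44 ALLOC][45-59 FREE]
Op 8: d = realloc(d, 24) -> d = 21; heap: [0-0 ALLOC][1-20 FREE][21-44 ALLOC][45-59 FREE]
Free blocks: [20 15] total_free=35 largest=20 -> 100*(35-20)/35 = 1500/35 ≈ 42.857 -> rounds to 43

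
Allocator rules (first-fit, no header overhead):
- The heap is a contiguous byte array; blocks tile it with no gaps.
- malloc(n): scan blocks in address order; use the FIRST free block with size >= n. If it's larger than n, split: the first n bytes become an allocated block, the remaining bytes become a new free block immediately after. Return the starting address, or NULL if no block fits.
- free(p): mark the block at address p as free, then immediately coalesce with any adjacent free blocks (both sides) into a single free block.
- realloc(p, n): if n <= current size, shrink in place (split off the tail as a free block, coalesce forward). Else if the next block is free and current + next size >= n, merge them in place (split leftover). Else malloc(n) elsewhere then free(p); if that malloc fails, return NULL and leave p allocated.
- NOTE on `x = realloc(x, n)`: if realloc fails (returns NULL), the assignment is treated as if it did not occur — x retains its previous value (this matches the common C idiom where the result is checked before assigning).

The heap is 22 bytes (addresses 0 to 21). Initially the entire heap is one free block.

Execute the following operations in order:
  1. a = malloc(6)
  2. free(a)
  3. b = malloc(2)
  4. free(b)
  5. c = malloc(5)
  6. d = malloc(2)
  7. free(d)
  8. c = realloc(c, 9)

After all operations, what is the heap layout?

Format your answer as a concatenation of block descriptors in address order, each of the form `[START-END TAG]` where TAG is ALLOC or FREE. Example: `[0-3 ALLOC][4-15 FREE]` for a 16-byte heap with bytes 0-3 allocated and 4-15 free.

Answer: [0-8 ALLOC][9-21 FREE]

Derivation:
Op 1: a = malloc(6) -> a = 0; heap: [0-5 ALLOC][6-21 FREE]
Op 2: free(a) -> (freed a); heap: [0-21 FREE]
Op 3: b = malloc(2) -> b = 0; heap: [0-1 ALLOC][2-21 FREE]
Op 4: free(b) -> (freed b); heap: [0-21 FREE]
Op 5: c = malloc(5) -> c = 0; heap: [0-4 ALLOC][5-21 FREE]
Op 6: d = malloc(2) -> d = 5; heap: [0-4 ALLOC][5-6 ALLOC][7-21 FREE]
Op 7: free(d) -> (freed d); heap: [0-4 ALLOC][5-21 FREE]
Op 8: c = realloc(c, 9) -> c = 0; heap: [0-8 ALLOC][9-21 FREE]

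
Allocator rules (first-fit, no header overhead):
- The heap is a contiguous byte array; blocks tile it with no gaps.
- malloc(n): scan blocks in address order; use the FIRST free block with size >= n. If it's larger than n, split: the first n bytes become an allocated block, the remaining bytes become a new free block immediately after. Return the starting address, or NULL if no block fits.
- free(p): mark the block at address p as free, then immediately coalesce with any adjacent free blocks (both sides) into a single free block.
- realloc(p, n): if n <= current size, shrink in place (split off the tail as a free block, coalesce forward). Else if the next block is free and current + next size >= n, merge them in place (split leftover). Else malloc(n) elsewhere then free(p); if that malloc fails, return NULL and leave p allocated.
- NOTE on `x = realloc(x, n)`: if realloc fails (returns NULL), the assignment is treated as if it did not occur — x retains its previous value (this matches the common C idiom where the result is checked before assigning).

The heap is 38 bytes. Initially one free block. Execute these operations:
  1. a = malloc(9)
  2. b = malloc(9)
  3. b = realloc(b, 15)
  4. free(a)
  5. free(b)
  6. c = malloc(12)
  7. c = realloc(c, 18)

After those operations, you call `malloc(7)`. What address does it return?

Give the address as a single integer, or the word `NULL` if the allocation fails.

Answer: 18

Derivation:
Op 1: a = malloc(9) -> a = 0; heap: [0-8 ALLOC][9-37 FREE]
Op 2: b = malloc(9) -> b = 9; heap: [0-8 ALLOC][9-17 ALLOC][18-37 FREE]
Op 3: b = realloc(b, 15) -> b = 9; heap: [0-8 ALLOC][9-23 ALLOC][24-37 FREE]
Op 4: free(a) -> (freed a); heap: [0-8 FREE][9-23 ALLOC][24-37 FREE]
Op 5: free(b) -> (freed b); heap: [0-37 FREE]
Op 6: c = malloc(12) -> c = 0; heap: [0-11 ALLOC][12-37 FREE]
Op 7: c = realloc(c, 18) -> c = 0; heap: [0-17 ALLOC][18-37 FREE]
malloc(7): first-fit scan over [0-17 ALLOC][18-37 FREE] -> 18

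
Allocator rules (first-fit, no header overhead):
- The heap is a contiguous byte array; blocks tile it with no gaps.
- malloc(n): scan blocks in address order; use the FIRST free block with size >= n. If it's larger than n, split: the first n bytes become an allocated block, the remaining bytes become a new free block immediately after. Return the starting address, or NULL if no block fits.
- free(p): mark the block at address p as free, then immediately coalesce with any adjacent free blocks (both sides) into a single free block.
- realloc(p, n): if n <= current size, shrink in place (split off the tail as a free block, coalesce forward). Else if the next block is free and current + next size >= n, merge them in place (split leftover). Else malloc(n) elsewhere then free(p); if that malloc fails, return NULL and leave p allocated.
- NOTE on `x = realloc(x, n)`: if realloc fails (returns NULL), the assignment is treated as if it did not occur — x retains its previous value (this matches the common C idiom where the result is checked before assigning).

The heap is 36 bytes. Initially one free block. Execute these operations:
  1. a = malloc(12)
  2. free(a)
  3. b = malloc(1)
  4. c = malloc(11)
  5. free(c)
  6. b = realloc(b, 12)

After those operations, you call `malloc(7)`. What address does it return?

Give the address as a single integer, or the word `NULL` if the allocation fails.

Op 1: a = malloc(12) -> a = 0; heap: [0-11 ALLOC][12-35 FREE]
Op 2: free(a) -> (freed a); heap: [0-35 FREE]
Op 3: b = malloc(1) -> b = 0; heap: [0-0 ALLOC][1-35 FREE]
Op 4: c = malloc(11) -> c = 1; heap: [0-0 ALLOC][1-11 ALLOC][12-35 FREE]
Op 5: free(c) -> (freed c); heap: [0-0 ALLOC][1-35 FREE]
Op 6: b = realloc(b, 12) -> b = 0; heap: [0-11 ALLOC][12-35 FREE]
malloc(7): first-fit scan over [0-11 ALLOC][12-35 FREE] -> 12

Answer: 12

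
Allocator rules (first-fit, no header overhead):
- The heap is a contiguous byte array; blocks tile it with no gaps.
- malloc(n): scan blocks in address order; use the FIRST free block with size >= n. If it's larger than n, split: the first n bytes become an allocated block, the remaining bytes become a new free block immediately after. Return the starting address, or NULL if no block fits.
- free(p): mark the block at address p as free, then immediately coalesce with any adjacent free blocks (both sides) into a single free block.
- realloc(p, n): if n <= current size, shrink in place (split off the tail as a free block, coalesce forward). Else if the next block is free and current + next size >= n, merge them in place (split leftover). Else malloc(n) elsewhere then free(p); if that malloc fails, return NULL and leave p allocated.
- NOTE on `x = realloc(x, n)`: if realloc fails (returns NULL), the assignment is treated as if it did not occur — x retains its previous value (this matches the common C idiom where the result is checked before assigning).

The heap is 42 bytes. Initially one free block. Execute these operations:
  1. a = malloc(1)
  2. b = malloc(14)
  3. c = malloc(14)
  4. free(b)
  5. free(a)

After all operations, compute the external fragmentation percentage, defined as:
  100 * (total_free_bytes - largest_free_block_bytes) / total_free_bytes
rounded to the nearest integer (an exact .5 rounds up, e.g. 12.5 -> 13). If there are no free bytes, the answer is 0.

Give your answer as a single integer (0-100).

Op 1: a = malloc(1) -> a = 0; heap: [0-0 ALLOC][1-41 FREE]
Op 2: b = malloc(14) -> b = 1; heap: [0-0 ALLOC][1-14 ALLOC][15-41 FREE]
Op 3: c = malloc(14) -> c = 15; heap: [0-0 ALLOC][1-14 ALLOC][15-28 ALLOC][29-41 FREE]
Op 4: free(b) -> (freed b); heap: [0-0 ALLOC][1-14 FREE][15-28 ALLOC][29-41 FREE]
Op 5: free(a) -> (freed a); heap: [0-14 FREE][15-28 ALLOC][29-41 FREE]
Free blocks: [15 13] total_free=28 largest=15 -> 100*(28-15)/28 = 1300/28 ≈ 46.429 -> rounds to 46

Answer: 46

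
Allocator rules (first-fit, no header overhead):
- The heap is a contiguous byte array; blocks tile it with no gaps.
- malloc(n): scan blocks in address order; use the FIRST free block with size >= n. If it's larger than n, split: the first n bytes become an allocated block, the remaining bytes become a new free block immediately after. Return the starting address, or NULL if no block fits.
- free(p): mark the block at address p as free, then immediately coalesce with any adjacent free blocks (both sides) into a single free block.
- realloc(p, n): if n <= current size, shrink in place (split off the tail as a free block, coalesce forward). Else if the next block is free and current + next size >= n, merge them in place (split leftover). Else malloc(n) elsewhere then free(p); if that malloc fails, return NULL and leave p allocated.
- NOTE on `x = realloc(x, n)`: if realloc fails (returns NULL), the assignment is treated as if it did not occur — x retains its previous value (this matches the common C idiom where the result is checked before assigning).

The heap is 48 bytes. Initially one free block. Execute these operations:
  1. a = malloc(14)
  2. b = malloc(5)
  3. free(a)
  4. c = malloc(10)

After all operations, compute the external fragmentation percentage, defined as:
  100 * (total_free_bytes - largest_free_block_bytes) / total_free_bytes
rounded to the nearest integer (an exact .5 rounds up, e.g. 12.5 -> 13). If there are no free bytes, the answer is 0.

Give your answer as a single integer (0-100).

Answer: 12

Derivation:
Op 1: a = malloc(14) -> a = 0; heap: [0-13 ALLOC][14-47 FREE]
Op 2: b = malloc(5) -> b = 14; heap: [0-13 ALLOC][14-18 ALLOC][19-47 FREE]
Op 3: free(a) -> (freed a); heap: [0-13 FREE][14-18 ALLOC][19-47 FREE]
Op 4: c = malloc(10) -> c = 0; heap: [0-9 ALLOC][10-13 FREE][14-18 ALLOC][19-47 FREE]
Free blocks: [4 29] total_free=33 largest=29 -> 100*(33-29)/33 = 400/33 ≈ 12.121 -> rounds to 12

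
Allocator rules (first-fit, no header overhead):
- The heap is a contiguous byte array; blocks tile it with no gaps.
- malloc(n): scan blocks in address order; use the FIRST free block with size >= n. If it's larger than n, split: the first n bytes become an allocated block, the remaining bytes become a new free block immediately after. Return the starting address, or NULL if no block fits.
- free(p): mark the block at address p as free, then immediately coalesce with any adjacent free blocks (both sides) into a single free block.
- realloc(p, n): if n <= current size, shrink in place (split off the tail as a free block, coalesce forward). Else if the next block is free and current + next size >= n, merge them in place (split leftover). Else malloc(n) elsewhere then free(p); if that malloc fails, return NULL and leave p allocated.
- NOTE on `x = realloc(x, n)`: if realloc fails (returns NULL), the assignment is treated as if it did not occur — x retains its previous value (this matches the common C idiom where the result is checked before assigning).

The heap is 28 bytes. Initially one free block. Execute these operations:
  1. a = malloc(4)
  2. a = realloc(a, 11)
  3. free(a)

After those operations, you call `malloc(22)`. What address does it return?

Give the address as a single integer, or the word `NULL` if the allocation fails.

Answer: 0

Derivation:
Op 1: a = malloc(4) -> a = 0; heap: [0-3 ALLOC][4-27 FREE]
Op 2: a = realloc(a, 11) -> a = 0; heap: [0-10 ALLOC][11-27 FREE]
Op 3: free(a) -> (freed a); heap: [0-27 FREE]
malloc(22): first-fit scan over [0-27 FREE] -> 0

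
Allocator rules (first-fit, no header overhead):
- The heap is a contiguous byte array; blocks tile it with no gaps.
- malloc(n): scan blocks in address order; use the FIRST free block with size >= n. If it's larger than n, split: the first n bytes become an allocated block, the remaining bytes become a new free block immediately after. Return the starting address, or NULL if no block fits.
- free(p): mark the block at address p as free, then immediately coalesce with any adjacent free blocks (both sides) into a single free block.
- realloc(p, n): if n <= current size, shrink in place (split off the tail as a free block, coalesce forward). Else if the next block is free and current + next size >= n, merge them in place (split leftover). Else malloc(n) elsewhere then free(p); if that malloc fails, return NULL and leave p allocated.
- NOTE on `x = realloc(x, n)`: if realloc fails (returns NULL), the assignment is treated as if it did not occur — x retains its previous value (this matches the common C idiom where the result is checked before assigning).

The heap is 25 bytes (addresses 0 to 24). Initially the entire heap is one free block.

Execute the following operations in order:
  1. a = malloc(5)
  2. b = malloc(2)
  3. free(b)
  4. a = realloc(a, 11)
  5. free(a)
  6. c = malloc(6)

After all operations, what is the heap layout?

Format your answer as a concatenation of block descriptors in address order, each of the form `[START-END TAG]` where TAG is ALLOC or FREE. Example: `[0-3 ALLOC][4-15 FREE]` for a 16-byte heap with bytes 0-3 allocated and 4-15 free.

Answer: [0-5 ALLOC][6-24 FREE]

Derivation:
Op 1: a = malloc(5) -> a = 0; heap: [0-4 ALLOC][5-24 FREE]
Op 2: b = malloc(2) -> b = 5; heap: [0-4 ALLOC][5-6 ALLOC][7-24 FREE]
Op 3: free(b) -> (freed b); heap: [0-4 ALLOC][5-24 FREE]
Op 4: a = realloc(a, 11) -> a = 0; heap: [0-10 ALLOC][11-24 FREE]
Op 5: free(a) -> (freed a); heap: [0-24 FREE]
Op 6: c = malloc(6) -> c = 0; heap: [0-5 ALLOC][6-24 FREE]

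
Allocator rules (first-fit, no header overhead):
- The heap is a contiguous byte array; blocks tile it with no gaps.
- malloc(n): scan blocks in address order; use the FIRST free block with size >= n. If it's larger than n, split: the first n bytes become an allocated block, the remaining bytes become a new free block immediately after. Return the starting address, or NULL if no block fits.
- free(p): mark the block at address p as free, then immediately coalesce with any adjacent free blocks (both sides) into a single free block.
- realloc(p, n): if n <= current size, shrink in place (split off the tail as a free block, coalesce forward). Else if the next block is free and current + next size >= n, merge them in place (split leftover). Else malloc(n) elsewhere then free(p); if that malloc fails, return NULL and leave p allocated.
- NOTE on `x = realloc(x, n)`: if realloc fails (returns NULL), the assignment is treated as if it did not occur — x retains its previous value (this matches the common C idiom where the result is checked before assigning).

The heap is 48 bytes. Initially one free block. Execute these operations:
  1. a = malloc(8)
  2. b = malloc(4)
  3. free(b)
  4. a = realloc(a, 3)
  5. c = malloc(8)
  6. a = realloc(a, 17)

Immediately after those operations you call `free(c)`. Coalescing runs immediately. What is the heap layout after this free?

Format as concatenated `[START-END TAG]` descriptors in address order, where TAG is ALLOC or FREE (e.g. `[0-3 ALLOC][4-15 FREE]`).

Op 1: a = malloc(8) -> a = 0; heap: [0-7 ALLOC][8-47 FREE]
Op 2: b = malloc(4) -> b = 8; heap: [0-7 ALLOC][8-11 ALLOC][12-47 FREE]
Op 3: free(b) -> (freed b); heap: [0-7 ALLOC][8-47 FREE]
Op 4: a = realloc(a, 3) -> a = 0; heap: [0-2 ALLOC][3-47 FREE]
Op 5: c = malloc(8) -> c = 3; heap: [0-2 ALLOC][3-10 ALLOC][11-47 FREE]
Op 6: a = realloc(a, 17) -> a = 11; heap: [0-2 FREE][3-10 ALLOC][11-27 ALLOC][28-47 FREE]
free(c): c = 3 -> block [3-10 ALLOC]; mark free, coalesce with adjacent free neighbors -> [0-10 FREE][11-27 ALLOC][28-47 FREE]

Answer: [0-10 FREE][11-27 ALLOC][28-47 FREE]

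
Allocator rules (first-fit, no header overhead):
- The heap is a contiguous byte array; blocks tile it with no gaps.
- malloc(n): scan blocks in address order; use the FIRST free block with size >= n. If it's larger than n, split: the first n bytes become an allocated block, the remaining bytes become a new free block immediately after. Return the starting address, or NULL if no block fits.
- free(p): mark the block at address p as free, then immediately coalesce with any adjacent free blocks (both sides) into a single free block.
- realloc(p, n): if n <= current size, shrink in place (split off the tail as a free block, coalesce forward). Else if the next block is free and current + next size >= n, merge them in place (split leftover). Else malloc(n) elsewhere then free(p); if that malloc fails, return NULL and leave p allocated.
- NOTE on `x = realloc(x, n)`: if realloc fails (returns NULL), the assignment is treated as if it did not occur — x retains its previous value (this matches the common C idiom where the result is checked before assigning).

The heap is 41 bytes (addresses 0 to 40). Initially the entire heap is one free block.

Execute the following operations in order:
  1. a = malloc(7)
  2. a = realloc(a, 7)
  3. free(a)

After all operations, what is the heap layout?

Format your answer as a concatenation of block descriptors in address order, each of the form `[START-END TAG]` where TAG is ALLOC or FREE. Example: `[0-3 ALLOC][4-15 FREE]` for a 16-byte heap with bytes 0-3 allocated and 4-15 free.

Op 1: a = malloc(7) -> a = 0; heap: [0-6 ALLOC][7-40 FREE]
Op 2: a = realloc(a, 7) -> a = 0; heap: [0-6 ALLOC][7-40 FREE]
Op 3: free(a) -> (freed a); heap: [0-40 FREE]

Answer: [0-40 FREE]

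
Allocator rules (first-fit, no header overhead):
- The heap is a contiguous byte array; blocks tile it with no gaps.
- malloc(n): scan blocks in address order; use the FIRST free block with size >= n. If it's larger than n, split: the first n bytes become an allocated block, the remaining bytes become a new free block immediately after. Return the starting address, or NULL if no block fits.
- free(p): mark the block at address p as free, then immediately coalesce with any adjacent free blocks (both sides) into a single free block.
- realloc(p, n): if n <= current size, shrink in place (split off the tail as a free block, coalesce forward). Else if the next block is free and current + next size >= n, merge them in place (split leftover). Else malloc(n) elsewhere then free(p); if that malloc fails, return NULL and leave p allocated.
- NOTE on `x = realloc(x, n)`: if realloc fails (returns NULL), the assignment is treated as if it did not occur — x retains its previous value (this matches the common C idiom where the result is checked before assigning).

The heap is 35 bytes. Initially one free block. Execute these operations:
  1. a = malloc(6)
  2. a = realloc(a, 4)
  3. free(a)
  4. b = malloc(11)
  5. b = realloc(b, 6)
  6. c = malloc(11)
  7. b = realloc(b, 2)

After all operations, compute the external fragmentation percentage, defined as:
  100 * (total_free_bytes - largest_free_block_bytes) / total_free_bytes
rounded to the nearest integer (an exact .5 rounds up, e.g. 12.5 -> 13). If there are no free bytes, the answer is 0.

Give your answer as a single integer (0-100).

Answer: 18

Derivation:
Op 1: a = malloc(6) -> a = 0; heap: [0-5 ALLOC][6-34 FREE]
Op 2: a = realloc(a, 4) -> a = 0; heap: [0-3 ALLOC][4-34 FREE]
Op 3: free(a) -> (freed a); heap: [0-34 FREE]
Op 4: b = malloc(11) -> b = 0; heap: [0-10 ALLOC][11-34 FREE]
Op 5: b = realloc(b, 6) -> b = 0; heap: [0-5 ALLOC][6-34 FREE]
Op 6: c = malloc(11) -> c = 6; heap: [0-5 ALLOC][6-16 ALLOC][17-34 FREE]
Op 7: b = realloc(b, 2) -> b = 0; heap: [0-1 ALLOC][2-5 FREE][6-16 ALLOC][17-34 FREE]
Free blocks: [4 18] total_free=22 largest=18 -> 100*(22-18)/22 = 400/22 ≈ 18.182 -> rounds to 18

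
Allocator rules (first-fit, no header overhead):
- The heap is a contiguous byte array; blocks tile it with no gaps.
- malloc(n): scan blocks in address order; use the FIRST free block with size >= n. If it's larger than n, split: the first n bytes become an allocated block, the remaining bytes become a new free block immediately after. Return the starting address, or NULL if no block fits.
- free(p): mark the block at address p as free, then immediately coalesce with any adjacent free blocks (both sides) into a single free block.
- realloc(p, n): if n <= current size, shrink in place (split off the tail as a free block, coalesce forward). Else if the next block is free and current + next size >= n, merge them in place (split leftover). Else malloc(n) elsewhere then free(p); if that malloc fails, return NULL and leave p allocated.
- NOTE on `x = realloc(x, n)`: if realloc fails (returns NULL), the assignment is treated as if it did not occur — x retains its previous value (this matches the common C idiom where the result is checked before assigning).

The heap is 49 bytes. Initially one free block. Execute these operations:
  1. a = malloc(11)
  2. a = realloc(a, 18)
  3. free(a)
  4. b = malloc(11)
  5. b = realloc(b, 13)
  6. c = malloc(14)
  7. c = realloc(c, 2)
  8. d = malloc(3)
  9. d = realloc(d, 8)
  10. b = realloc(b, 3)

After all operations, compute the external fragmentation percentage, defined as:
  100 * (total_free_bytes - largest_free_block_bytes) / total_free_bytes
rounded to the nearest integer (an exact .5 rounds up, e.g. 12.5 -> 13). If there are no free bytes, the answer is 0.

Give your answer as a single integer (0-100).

Op 1: a = malloc(11) -> a = 0; heap: [0-10 ALLOC][11-48 FREE]
Op 2: a = realloc(a, 18) -> a = 0; heap: [0-17 ALLOC][18-48 FREE]
Op 3: free(a) -> (freed a); heap: [0-48 FREE]
Op 4: b = malloc(11) -> b = 0; heap: [0-10 ALLOC][11-48 FREE]
Op 5: b = realloc(b, 13) -> b = 0; heap: [0-12 ALLOC][13-48 FREE]
Op 6: c = malloc(14) -> c = 13; heap: [0-12 ALLOC][13-26 ALLOC][27-48 FREE]
Op 7: c = realloc(c, 2) -> c = 13; heap: [0-12 ALLOC][13-14 ALLOC][15-48 FREE]
Op 8: d = malloc(3) -> d = 15; heap: [0-12 ALLOC][13-14 ALLOC][15-17 ALLOC][18-48 FREE]
Op 9: d = realloc(d, 8) -> d = 15; heap: [0-12 ALLOC][13-14 ALLOC][15-22 ALLOC][23-48 FREE]
Op 10: b = realloc(b, 3) -> b = 0; heap: [0-2 ALLOC][3-12 FREE][13-14 ALLOC][15-22 ALLOC][23-48 FREE]
Free blocks: [10 26] total_free=36 largest=26 -> 100*(36-26)/36 = 1000/36 ≈ 27.778 -> rounds to 28

Answer: 28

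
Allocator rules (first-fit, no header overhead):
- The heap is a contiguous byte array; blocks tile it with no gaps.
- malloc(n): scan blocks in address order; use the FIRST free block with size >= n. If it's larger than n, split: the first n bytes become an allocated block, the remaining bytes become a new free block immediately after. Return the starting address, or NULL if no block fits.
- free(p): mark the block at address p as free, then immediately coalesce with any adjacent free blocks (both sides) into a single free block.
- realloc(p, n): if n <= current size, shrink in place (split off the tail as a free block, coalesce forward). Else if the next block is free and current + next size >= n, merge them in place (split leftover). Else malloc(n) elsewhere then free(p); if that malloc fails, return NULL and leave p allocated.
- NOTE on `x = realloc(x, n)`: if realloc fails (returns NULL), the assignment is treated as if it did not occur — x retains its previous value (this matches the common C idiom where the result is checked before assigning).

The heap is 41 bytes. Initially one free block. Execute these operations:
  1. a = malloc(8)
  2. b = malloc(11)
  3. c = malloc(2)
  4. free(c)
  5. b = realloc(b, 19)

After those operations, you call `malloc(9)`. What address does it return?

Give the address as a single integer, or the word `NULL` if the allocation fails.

Op 1: a = malloc(8) -> a = 0; heap: [0-7 ALLOC][8-40 FREE]
Op 2: b = malloc(11) -> b = 8; heap: [0-7 ALLOC][8-18 ALLOC][19-40 FREE]
Op 3: c = malloc(2) -> c = 19; heap: [0-7 ALLOC][8-18 ALLOC][19-20 ALLOC][21-40 FREE]
Op 4: free(c) -> (freed c); heap: [0-7 ALLOC][8-18 ALLOC][19-40 FREE]
Op 5: b = realloc(b, 19) -> b = 8; heap: [0-7 ALLOC][8-26 ALLOC][27-40 FREE]
malloc(9): first-fit scan over [0-7 ALLOC][8-26 ALLOC][27-40 FREE] -> 27

Answer: 27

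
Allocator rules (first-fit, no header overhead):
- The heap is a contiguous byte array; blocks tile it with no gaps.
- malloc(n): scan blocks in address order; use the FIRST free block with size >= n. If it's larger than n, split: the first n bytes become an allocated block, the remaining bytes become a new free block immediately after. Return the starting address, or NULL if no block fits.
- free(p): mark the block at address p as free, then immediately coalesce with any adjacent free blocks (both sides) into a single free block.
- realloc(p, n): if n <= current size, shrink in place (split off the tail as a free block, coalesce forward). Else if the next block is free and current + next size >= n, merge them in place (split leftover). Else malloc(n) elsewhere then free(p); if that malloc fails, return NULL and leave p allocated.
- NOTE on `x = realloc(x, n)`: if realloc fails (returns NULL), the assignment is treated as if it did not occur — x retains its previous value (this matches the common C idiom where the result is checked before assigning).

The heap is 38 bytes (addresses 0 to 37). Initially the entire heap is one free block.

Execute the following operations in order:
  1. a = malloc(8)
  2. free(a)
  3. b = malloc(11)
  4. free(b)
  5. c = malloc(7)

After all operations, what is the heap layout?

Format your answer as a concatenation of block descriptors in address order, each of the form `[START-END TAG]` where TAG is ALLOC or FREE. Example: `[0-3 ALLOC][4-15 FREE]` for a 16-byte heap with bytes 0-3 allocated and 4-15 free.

Answer: [0-6 ALLOC][7-37 FREE]

Derivation:
Op 1: a = malloc(8) -> a = 0; heap: [0-7 ALLOC][8-37 FREE]
Op 2: free(a) -> (freed a); heap: [0-37 FREE]
Op 3: b = malloc(11) -> b = 0; heap: [0-10 ALLOC][11-37 FREE]
Op 4: free(b) -> (freed b); heap: [0-37 FREE]
Op 5: c = malloc(7) -> c = 0; heap: [0-6 ALLOC][7-37 FREE]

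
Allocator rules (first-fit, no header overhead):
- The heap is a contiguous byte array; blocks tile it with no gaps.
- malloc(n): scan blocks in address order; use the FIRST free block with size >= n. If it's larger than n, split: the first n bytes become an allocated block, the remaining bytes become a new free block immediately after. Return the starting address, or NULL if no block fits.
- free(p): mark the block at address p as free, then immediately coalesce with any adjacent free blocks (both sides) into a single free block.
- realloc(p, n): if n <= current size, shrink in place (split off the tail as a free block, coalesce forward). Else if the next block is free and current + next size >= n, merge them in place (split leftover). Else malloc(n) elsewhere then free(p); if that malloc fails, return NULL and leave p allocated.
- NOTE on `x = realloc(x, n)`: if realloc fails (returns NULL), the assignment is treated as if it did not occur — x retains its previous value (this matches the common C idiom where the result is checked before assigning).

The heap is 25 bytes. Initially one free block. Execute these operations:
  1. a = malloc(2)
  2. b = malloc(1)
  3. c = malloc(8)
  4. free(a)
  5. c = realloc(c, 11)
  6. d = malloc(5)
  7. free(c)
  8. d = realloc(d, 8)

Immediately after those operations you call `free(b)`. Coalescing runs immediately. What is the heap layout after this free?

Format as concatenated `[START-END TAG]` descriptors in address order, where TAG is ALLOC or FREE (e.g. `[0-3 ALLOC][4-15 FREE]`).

Answer: [0-13 FREE][14-21 ALLOC][22-24 FREE]

Derivation:
Op 1: a = malloc(2) -> a = 0; heap: [0-1 ALLOC][2-24 FREE]
Op 2: b = malloc(1) -> b = 2; heap: [0-1 ALLOC][2-2 ALLOC][3-24 FREE]
Op 3: c = malloc(8) -> c = 3; heap: [0-1 ALLOC][2-2 ALLOC][3-10 ALLOC][11-24 FREE]
Op 4: free(a) -> (freed a); heap: [0-1 FREE][2-2 ALLOC][3-10 ALLOC][11-24 FREE]
Op 5: c = realloc(c, 11) -> c = 3; heap: [0-1 FREE][2-2 ALLOC][3-13 ALLOC][14-24 FREE]
Op 6: d = malloc(5) -> d = 14; heap: [0-1 FREE][2-2 ALLOC][3-13 ALLOC][14-18 ALLOC][19-24 FREE]
Op 7: free(c) -> (freed c); heap: [0-1 FREE][2-2 ALLOC][3-13 FREE][14-18 ALLOC][19-24 FREE]
Op 8: d = realloc(d, 8) -> d = 14; heap: [0-1 FREE][2-2 ALLOC][3-13 FREE][14-21 ALLOC][22-24 FREE]
free(b): b = 2 -> block [2-2 ALLOC]; mark free, coalesce with adjacent free neighbors -> [0-13 FREE][14-21 ALLOC][22-24 FREE]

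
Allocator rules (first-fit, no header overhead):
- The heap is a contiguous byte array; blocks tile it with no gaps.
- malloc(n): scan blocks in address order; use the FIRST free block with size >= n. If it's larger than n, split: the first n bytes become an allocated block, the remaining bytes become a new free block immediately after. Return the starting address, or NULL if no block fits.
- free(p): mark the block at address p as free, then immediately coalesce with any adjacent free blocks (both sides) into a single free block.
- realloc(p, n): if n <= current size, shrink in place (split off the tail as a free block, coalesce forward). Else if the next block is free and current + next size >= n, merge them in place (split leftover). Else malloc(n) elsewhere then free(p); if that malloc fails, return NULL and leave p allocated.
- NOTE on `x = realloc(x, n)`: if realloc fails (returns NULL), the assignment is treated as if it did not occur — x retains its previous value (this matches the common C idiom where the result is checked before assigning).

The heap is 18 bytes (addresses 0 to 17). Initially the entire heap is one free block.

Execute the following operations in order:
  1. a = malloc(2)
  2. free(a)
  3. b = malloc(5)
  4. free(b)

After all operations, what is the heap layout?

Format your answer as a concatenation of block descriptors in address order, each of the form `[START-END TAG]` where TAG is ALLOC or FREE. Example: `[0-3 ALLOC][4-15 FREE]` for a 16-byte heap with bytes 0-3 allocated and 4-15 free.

Answer: [0-17 FREE]

Derivation:
Op 1: a = malloc(2) -> a = 0; heap: [0-1 ALLOC][2-17 FREE]
Op 2: free(a) -> (freed a); heap: [0-17 FREE]
Op 3: b = malloc(5) -> b = 0; heap: [0-4 ALLOC][5-17 FREE]
Op 4: free(b) -> (freed b); heap: [0-17 FREE]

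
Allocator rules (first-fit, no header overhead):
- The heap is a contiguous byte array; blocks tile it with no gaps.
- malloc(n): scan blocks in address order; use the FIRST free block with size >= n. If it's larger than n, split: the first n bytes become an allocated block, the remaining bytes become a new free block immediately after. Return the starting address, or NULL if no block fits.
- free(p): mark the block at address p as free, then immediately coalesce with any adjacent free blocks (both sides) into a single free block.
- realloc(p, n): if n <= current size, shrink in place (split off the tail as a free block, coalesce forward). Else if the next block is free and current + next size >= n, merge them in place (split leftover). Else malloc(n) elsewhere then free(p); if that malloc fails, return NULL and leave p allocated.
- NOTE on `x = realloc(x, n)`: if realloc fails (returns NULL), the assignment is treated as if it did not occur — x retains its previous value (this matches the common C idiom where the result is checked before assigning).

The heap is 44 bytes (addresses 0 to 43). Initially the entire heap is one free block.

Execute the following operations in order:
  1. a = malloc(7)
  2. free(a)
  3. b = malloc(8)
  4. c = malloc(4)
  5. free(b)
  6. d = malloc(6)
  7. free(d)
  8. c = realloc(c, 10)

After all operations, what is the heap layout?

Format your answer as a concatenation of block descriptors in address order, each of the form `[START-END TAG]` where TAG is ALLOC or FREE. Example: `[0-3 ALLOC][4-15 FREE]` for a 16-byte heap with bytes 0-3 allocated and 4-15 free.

Op 1: a = malloc(7) -> a = 0; heap: [0-6 ALLOC][7-43 FREE]
Op 2: free(a) -> (freed a); heap: [0-43 FREE]
Op 3: b = malloc(8) -> b = 0; heap: [0-7 ALLOC][8-43 FREE]
Op 4: c = malloc(4) -> c = 8; heap: [0-7 ALLOC][8-11 ALLOC][12-43 FREE]
Op 5: free(b) -> (freed b); heap: [0-7 FREE][8-11 ALLOC][12-43 FREE]
Op 6: d = malloc(6) -> d = 0; heap: [0-5 ALLOC][6-7 FREE][8-11 ALLOC][12-43 FREE]
Op 7: free(d) -> (freed d); heap: [0-7 FREE][8-11 ALLOC][12-43 FREE]
Op 8: c = realloc(c, 10) -> c = 8; heap: [0-7 FREE][8-17 ALLOC][18-43 FREE]

Answer: [0-7 FREE][8-17 ALLOC][18-43 FREE]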